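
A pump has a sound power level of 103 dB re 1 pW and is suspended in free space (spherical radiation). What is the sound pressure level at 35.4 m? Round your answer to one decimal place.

61.0 dB

L_p = L_w − 10·log₁₀(4π·r²) with r = 35.4 m.
4π·r² = 1.575e+04 m², 10·log₁₀ of that is 41.972 dB.
L_p = 103 − 41.972 = 61.03 dB.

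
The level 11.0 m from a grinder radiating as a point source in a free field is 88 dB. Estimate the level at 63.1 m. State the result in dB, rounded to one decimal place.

For a point source, L₂ = L₁ − 20·log₁₀(r₂/r₁).
L₂ = 88 − 20·log₁₀(63.1/11.0) = 88 − 15.173 = 72.83 dB.

72.8 dB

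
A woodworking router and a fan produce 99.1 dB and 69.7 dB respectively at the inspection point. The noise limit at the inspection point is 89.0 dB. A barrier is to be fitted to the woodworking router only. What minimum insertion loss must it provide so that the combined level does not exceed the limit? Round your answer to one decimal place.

Fixed contribution from the other source: Σ 10^(L/10) = 10^(69.7/10) = 9.333e+06 (69.70 dB).
The limit corresponds to 10^(89.0/10) = 7.943e+08; subtracting the fixed part leaves 7.850e+08 for the woodworking router, i.e. 88.95 dB.
So the woodworking router must be reduced from 99.1 to 88.95 dB: IL = 10.15 dB.

10.2 dB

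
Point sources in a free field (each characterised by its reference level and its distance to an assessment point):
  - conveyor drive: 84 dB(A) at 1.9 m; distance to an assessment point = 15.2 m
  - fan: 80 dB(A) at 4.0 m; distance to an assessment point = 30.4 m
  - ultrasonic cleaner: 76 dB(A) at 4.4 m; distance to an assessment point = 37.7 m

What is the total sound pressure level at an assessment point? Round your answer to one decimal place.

Apply inverse-square spreading to bring every level to the receiver, then sum 10^(L/10).
conveyor drive: 84 − 20·log₁₀(15.2/1.9) = 84 − 18.06 = 65.94 dB(A).
fan: 80 − 20·log₁₀(30.4/4.0) = 80 − 17.62 = 62.38 dB(A).
ultrasonic cleaner: 76 − 20·log₁₀(37.7/4.4) = 76 − 18.66 = 57.34 dB(A).
Σ 10^(L/10) = 6.198e+06 → L_total = 10·log₁₀(6.198e+06) = 67.92 dB(A).

67.9 dB(A)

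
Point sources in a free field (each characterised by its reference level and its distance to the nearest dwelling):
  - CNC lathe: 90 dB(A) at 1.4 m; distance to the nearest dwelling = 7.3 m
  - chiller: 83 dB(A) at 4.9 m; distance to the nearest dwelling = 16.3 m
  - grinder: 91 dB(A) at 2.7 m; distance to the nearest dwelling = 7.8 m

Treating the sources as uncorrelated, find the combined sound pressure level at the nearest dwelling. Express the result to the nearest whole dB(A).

83 dB(A)

First find each source's level at the receiver (point-source: −20·log₁₀(r/r_ref)), then combine on an intensity basis.
CNC lathe: 90 − 20·log₁₀(7.3/1.4) = 90 − 14.34 = 75.66 dB(A).
chiller: 83 − 20·log₁₀(16.3/4.9) = 83 − 10.44 = 72.56 dB(A).
grinder: 91 − 20·log₁₀(7.8/2.7) = 91 − 9.21 = 81.79 dB(A).
Σ 10^(L/10) = 2.057e+08 → L_total = 10·log₁₀(2.057e+08) = 83.13 dB(A).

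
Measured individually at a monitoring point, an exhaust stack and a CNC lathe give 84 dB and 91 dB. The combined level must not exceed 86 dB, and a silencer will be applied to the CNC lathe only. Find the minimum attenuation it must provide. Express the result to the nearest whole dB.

9 dB

The untreated sources together contribute 10^(84/10) = 2.512e+08, i.e. 84.00 dB.
To meet 86 dB overall, the treated CNC lathe may contribute at most 10^(86/10) − 2.512e+08 = 1.469e+08, i.e. 81.67 dB.
Required insertion loss = 91 − 81.67 = 9.33 dB.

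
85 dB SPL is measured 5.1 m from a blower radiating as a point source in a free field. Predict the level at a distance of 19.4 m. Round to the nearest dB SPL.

73 dB SPL

Spherical spreading from a point source gives a 20·log₁₀(r₂/r₁) drop.
L₂ = 85 − 20·log₁₀(19.4/5.1) = 85 − 11.605 = 73.40 dB SPL.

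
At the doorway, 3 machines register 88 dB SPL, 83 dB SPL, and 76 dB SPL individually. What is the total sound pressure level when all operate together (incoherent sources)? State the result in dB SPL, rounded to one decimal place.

89.4 dB SPL

Incoherent sources combine by intensity addition: L_total = 10·log₁₀(Σ 10^(L_i/10)).
Σ 10^(L/10) = 10^(88/10) + 10^(83/10) + 10^(76/10) = 8.703e+08.
L_total = 10·log₁₀(8.703e+08) = 89.40 dB SPL.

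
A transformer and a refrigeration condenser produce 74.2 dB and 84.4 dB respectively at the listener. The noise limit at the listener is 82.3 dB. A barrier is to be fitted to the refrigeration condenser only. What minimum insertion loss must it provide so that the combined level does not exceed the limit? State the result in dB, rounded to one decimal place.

Fixed contribution from the other source: Σ 10^(L/10) = 10^(74.2/10) = 2.630e+07 (74.20 dB).
The limit corresponds to 10^(82.3/10) = 1.698e+08; subtracting the fixed part leaves 1.435e+08 for the refrigeration condenser, i.e. 81.57 dB.
So the refrigeration condenser must be reduced from 84.4 to 81.57 dB: IL = 2.83 dB.

2.8 dB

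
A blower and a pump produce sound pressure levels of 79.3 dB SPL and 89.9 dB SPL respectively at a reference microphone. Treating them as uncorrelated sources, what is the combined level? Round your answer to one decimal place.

90.3 dB SPL

For uncorrelated sources the intensities add, so convert each level to linear form, sum, and take 10·log₁₀ of the total.
Σ 10^(L/10) = 10^(79.3/10) + 10^(89.9/10) = 1.062e+09.
L_total = 10·log₁₀(1.062e+09) = 90.26 dB SPL.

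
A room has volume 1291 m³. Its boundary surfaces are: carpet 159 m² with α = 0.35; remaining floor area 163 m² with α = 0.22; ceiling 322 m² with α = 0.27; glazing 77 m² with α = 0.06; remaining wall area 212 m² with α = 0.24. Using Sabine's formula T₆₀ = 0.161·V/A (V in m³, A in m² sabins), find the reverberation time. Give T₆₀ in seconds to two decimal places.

Summing Sᵢαᵢ: 159·0.35 + 163·0.22 + 322·0.27 + 77·0.06 + 212·0.24 = 233.95 m².
T₆₀ = 0.161·V/A = 0.161·1291/233.95 = 0.888 s.

0.89 s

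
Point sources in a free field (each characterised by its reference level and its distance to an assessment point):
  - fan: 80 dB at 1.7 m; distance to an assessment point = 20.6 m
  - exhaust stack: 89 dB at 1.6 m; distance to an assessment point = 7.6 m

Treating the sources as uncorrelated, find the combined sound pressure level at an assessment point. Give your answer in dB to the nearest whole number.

Apply inverse-square spreading to bring every level to the receiver, then sum 10^(L/10).
fan: 80 − 20·log₁₀(20.6/1.7) = 80 − 21.67 = 58.33 dB.
exhaust stack: 89 − 20·log₁₀(7.6/1.6) = 89 − 13.53 = 75.47 dB.
Σ 10^(L/10) = 3.589e+07 → L_total = 10·log₁₀(3.589e+07) = 75.55 dB.

76 dB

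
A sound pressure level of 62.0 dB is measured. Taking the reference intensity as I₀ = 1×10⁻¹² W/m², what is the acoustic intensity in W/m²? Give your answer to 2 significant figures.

1.6e-06 W/m²

I = I₀·10^(L/10) = 10⁻¹² × 10^(62.0/10) = 10^(-5.800).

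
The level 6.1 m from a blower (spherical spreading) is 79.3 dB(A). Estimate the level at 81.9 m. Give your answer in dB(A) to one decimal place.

56.7 dB(A)

Point-source attenuation: ΔL = 20·log₁₀(r₂/r₁) = 20·log₁₀(81.9/6.1) = 22.559 dB.
L₂ = 79.3 − 20·log₁₀(81.9/6.1) = 79.3 − 22.559 = 56.74 dB(A).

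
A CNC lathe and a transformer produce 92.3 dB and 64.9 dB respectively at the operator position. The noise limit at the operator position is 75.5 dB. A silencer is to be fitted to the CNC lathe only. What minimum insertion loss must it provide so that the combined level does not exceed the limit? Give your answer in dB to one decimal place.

17.2 dB

Everything except the CNC lathe sums to 10^(64.9/10) = 3.090e+06 in linear terms, 64.90 dB.
The limit corresponds to 10^(75.5/10) = 3.548e+07; subtracting the fixed part leaves 3.239e+07 for the CNC lathe, i.e. 75.10 dB.
So the CNC lathe must be reduced from 92.3 to 75.10 dB: IL = 17.20 dB.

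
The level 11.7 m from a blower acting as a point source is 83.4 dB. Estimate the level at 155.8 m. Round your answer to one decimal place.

For a point source, L₂ = L₁ − 20·log₁₀(r₂/r₁).
L₂ = 83.4 − 20·log₁₀(155.8/11.7) = 83.4 − 22.488 = 60.91 dB.

60.9 dB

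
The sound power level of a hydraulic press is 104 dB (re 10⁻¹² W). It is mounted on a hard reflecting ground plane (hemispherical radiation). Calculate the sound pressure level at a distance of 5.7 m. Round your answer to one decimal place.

The power spreads over a hemisphere of area 2π·r², so L_p = L_w − 10·log₁₀(2π·r²).
2π·r² = 204.1 m², 10·log₁₀ of that is 23.099 dB.
L_p = 104 − 23.099 = 80.90 dB.

80.9 dB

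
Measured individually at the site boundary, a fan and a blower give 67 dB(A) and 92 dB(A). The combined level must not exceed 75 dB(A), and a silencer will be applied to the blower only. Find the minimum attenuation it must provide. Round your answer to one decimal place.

Everything except the blower sums to 10^(67/10) = 5.012e+06 in linear terms, 67.00 dB(A).
To meet 75 dB(A) overall, the treated blower may contribute at most 10^(75/10) − 5.012e+06 = 2.661e+07, i.e. 74.25 dB(A).
So the blower must be reduced from 92 to 74.25 dB(A): IL = 17.75 dB.

17.7 dB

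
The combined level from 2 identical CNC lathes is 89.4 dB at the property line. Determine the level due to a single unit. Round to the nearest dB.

86 dB

2 equal contributions raise the level by 10·log₁₀ 2 = 3.010 dB, so each unit alone gives 89.4 − 3.010.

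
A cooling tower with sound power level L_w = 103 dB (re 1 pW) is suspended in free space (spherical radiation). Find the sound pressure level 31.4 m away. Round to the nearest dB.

L_p = L_w − 10·log₁₀(4π·r²) with r = 31.4 m.
4π·r² = 1.239e+04 m², 10·log₁₀ of that is 40.931 dB.
L_p = 103 − 40.931 = 62.07 dB.

62 dB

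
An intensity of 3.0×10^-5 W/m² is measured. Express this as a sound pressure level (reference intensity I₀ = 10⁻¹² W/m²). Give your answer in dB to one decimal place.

74.8 dB

I/I₀ = 3.0×10^-5/10⁻¹² = 3.0×10^7, and L = 10·log₁₀(I/I₀).
L = 10·(0.4771 + 7) = 74.77 dB.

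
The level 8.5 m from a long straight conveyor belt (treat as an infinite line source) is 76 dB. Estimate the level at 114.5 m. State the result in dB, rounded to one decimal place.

64.7 dB

For a line source, L₂ = L₁ − 10·log₁₀(r₂/r₁).
L₂ = 76 − 10·log₁₀(114.5/8.5) = 76 − 11.294 = 64.71 dB.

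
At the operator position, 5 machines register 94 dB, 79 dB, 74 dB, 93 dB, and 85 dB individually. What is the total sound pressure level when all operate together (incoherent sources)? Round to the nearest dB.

97 dB

For uncorrelated sources the intensities add, so convert each level to linear form, sum, and take 10·log₁₀ of the total.
Σ 10^(L/10) = 10^(94/10) + 10^(79/10) + 10^(74/10) + 10^(93/10) + 10^(85/10) = 4.928e+09.
L_total = 10·log₁₀(4.928e+09) = 96.93 dB.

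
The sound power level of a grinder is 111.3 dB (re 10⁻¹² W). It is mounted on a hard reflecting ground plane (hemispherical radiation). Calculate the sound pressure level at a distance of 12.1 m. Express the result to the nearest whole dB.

82 dB

The power spreads over a hemisphere of area 2π·r², so L_p = L_w − 10·log₁₀(2π·r²).
2π·r² = 919.9 m², 10·log₁₀ of that is 29.638 dB.
L_p = 111.3 − 29.638 = 81.66 dB.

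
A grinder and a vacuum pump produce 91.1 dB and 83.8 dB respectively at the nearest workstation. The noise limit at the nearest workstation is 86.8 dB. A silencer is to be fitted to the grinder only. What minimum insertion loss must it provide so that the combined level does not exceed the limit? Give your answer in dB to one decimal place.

7.3 dB

The untreated sources together contribute 10^(83.8/10) = 2.399e+08, i.e. 83.80 dB.
To meet 86.8 dB overall, the treated grinder may contribute at most 10^(86.8/10) − 2.399e+08 = 2.387e+08, i.e. 83.78 dB.
Required insertion loss = 91.1 − 83.78 = 7.32 dB.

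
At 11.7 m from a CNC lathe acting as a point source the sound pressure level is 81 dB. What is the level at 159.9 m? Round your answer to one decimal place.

For a point source, L₂ = L₁ − 20·log₁₀(r₂/r₁).
L₂ = 81 − 20·log₁₀(159.9/11.7) = 81 − 22.713 = 58.29 dB.

58.3 dB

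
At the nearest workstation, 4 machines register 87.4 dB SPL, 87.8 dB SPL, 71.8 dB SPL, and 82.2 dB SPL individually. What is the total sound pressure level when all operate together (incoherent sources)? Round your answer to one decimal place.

91.2 dB SPL

Incoherent sources combine by intensity addition: L_total = 10·log₁₀(Σ 10^(L_i/10)).
Σ 10^(L/10) = 10^(87.4/10) + 10^(87.8/10) + 10^(71.8/10) + 10^(82.2/10) = 1.333e+09.
L_total = 10·log₁₀(1.333e+09) = 91.25 dB SPL.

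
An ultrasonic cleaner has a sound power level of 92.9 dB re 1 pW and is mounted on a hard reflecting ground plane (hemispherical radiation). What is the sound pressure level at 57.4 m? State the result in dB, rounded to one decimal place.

49.7 dB

The power spreads over a hemisphere of area 2π·r², so L_p = L_w − 10·log₁₀(2π·r²).
2π·r² = 2.07e+04 m², 10·log₁₀ of that is 43.160 dB.
L_p = 92.9 − 43.160 = 49.74 dB.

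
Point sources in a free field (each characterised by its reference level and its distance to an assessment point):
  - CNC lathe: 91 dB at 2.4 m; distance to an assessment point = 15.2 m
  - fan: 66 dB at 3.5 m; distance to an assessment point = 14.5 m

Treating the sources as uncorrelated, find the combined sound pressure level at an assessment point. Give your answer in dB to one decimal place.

Propagate each source to the receiver with L = L_ref − 20·log₁₀(r/r_ref), then add intensities.
CNC lathe: 91 − 20·log₁₀(15.2/2.4) = 91 − 16.03 = 74.97 dB.
fan: 66 − 20·log₁₀(14.5/3.5) = 66 − 12.35 = 53.65 dB.
Σ 10^(L/10) = 3.162e+07 → L_total = 10·log₁₀(3.162e+07) = 75.00 dB.

75.0 dB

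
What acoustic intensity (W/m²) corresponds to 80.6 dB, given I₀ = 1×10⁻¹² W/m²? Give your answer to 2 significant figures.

0.00011 W/m²

I = I₀·10^(L/10) = 10⁻¹² × 10^(80.6/10) = 10^(-3.940).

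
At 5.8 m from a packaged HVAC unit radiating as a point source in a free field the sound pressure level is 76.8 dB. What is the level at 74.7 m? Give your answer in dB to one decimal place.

Spherical spreading from a point source gives a 20·log₁₀(r₂/r₁) drop.
L₂ = 76.8 − 20·log₁₀(74.7/5.8) = 76.8 − 22.198 = 54.60 dB.

54.6 dB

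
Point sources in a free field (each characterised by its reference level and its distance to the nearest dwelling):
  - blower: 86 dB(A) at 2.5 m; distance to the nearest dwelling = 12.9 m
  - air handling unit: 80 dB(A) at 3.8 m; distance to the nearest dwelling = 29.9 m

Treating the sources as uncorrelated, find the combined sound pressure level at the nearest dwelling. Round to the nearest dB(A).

72 dB(A)

Propagate each source to the receiver with L = L_ref − 20·log₁₀(r/r_ref), then add intensities.
blower: 86 − 20·log₁₀(12.9/2.5) = 86 − 14.25 = 71.75 dB(A).
air handling unit: 80 − 20·log₁₀(29.9/3.8) = 80 − 17.92 = 62.08 dB(A).
Σ 10^(L/10) = 1.657e+07 → L_total = 10·log₁₀(1.657e+07) = 72.19 dB(A).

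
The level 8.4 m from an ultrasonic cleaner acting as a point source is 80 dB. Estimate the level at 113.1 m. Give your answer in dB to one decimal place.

57.4 dB

For a point source, L₂ = L₁ − 20·log₁₀(r₂/r₁).
L₂ = 80 − 20·log₁₀(113.1/8.4) = 80 − 22.584 = 57.42 dB.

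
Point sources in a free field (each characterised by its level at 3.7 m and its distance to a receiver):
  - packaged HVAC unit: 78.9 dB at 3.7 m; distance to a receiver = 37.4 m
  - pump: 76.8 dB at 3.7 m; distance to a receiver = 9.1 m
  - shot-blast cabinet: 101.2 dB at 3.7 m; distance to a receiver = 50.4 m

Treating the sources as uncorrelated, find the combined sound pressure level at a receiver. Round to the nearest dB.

Apply inverse-square spreading to bring every level to the receiver, then sum 10^(L/10).
packaged HVAC unit: 78.9 − 20·log₁₀(37.4/3.7) = 78.9 − 20.09 = 58.81 dB.
pump: 76.8 − 20·log₁₀(9.1/3.7) = 76.8 − 7.82 = 68.98 dB.
shot-blast cabinet: 101.2 − 20·log₁₀(50.4/3.7) = 101.2 − 22.68 = 78.52 dB.
Σ 10^(L/10) = 7.972e+07 → L_total = 10·log₁₀(7.972e+07) = 79.02 dB.

79 dB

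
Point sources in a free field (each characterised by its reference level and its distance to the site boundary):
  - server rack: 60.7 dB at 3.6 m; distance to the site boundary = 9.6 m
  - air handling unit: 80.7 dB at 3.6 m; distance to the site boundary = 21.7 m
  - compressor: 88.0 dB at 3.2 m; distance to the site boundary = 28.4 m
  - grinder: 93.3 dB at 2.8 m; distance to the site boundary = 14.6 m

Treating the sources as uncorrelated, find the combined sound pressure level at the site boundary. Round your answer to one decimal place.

79.5 dB

Apply inverse-square spreading to bring every level to the receiver, then sum 10^(L/10).
server rack: 60.7 − 20·log₁₀(9.6/3.6) = 60.7 − 8.52 = 52.18 dB.
air handling unit: 80.7 − 20·log₁₀(21.7/3.6) = 80.7 − 15.60 = 65.10 dB.
compressor: 88.0 − 20·log₁₀(28.4/3.2) = 88.0 − 18.96 = 69.04 dB.
grinder: 93.3 − 20·log₁₀(14.6/2.8) = 93.3 − 14.34 = 78.96 dB.
Σ 10^(L/10) = 9.004e+07 → L_total = 10·log₁₀(9.004e+07) = 79.54 dB.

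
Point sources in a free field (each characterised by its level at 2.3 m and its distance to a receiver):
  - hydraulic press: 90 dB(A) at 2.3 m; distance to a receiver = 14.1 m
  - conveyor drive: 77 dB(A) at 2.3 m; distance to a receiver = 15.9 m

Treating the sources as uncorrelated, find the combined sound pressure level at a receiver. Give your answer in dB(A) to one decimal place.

Propagate each source to the receiver with L = L_ref − 20·log₁₀(r/r_ref), then add intensities.
hydraulic press: 90 − 20·log₁₀(14.1/2.3) = 90 − 15.75 = 74.25 dB(A).
conveyor drive: 77 − 20·log₁₀(15.9/2.3) = 77 − 16.79 = 60.21 dB(A).
Σ 10^(L/10) = 2.766e+07 → L_total = 10·log₁₀(2.766e+07) = 74.42 dB(A).

74.4 dB(A)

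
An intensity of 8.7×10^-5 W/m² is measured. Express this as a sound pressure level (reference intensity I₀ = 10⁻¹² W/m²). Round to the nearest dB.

I/I₀ = 8.7×10^-5/10⁻¹² = 8.7×10^7, and L = 10·log₁₀(I/I₀).
L = 10·(0.9395 + 7) = 79.40 dB.

79 dB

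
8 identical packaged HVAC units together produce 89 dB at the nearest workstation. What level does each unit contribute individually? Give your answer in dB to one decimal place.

8 equal contributions raise the level by 10·log₁₀ 8 = 9.031 dB, so each unit alone gives 89 − 9.031.

80.0 dB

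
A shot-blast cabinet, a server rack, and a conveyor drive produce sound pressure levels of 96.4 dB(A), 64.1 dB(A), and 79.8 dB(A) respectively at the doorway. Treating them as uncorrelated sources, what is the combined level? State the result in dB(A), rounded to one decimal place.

Incoherent sources combine by intensity addition: L_total = 10·log₁₀(Σ 10^(L_i/10)).
Σ 10^(L/10) = 10^(96.4/10) + 10^(64.1/10) + 10^(79.8/10) = 4.463e+09.
L_total = 10·log₁₀(4.463e+09) = 96.50 dB(A).

96.5 dB(A)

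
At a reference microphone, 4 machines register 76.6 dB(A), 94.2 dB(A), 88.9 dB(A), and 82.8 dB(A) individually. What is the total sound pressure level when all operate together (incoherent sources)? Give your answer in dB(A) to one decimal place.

Incoherent sources combine by intensity addition: L_total = 10·log₁₀(Σ 10^(L_i/10)).
Σ 10^(L/10) = 10^(76.6/10) + 10^(94.2/10) + 10^(88.9/10) + 10^(82.8/10) = 3.643e+09.
L_total = 10·log₁₀(3.643e+09) = 95.61 dB(A).

95.6 dB(A)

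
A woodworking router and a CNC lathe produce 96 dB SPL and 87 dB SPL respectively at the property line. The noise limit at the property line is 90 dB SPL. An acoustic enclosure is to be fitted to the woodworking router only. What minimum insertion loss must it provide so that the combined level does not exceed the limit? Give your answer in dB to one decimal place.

The untreated sources together contribute 10^(87/10) = 5.012e+08, i.e. 87.00 dB SPL.
To meet 90 dB SPL overall, the treated woodworking router may contribute at most 10^(90/10) − 5.012e+08 = 4.988e+08, i.e. 86.98 dB SPL.
Required insertion loss = 96 − 86.98 = 9.02 dB.

9.0 dB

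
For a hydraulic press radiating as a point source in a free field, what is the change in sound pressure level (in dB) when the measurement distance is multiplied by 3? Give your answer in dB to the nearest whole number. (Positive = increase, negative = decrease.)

-10 dB

A point source loses 6 dB per doubling of distance; generally ΔL = −20·log₁₀(r₂/r₁).
ΔL = −20·log₁₀(3) = -9.54 dB.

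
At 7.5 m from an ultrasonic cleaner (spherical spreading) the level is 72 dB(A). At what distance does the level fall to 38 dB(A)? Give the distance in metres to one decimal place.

The 34.0 dB drop corresponds to a distance ratio of 10^(34.0/20) for a point source.
r₂ = 7.5·10^((72−38)/20) = 7.5·10^(34.0/20) = 375.89 m.

375.9 m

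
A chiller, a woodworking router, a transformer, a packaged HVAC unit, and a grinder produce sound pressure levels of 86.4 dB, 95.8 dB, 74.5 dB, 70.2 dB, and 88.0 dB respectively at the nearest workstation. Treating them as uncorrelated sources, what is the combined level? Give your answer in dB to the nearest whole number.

97 dB

For uncorrelated sources the intensities add, so convert each level to linear form, sum, and take 10·log₁₀ of the total.
Σ 10^(L/10) = 10^(86.4/10) + 10^(95.8/10) + 10^(74.5/10) + 10^(70.2/10) + 10^(88.0/10) = 4.908e+09.
L_total = 10·log₁₀(4.908e+09) = 96.91 dB.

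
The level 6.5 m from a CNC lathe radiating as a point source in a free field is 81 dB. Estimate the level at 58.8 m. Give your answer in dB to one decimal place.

For a point source, L₂ = L₁ − 20·log₁₀(r₂/r₁).
L₂ = 81 − 20·log₁₀(58.8/6.5) = 81 − 19.129 = 61.87 dB.

61.9 dB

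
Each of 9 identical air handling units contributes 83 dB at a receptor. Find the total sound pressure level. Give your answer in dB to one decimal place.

N identical incoherent sources raise the level by 10·log₁₀ N.
L_total = 83 + 10·log₁₀(9) = 83 + 9.542 = 92.54 dB.

92.5 dB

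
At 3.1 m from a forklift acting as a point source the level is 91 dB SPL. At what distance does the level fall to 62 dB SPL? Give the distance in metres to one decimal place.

Point-source spreading drops the level by 20·log₁₀(r₂/r₁); inverting, r₂/r₁ = 10^(ΔL/20).
r₂ = 3.1·10^((91−62)/20) = 3.1·10^(29.0/20) = 87.37 m.

87.4 m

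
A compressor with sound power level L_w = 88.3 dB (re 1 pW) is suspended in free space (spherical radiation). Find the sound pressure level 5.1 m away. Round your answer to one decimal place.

Free-field spherical radiation: L_p = L_w − 10·log₁₀(4π·r²), r = 5.1 m.
4π·r² = 326.9 m², 10·log₁₀ of that is 25.144 dB.
L_p = 88.3 − 25.144 = 63.16 dB.

63.2 dB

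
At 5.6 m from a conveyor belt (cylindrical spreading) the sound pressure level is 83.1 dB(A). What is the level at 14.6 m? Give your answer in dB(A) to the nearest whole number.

79 dB(A)

Line-source attenuation: ΔL = 10·log₁₀(r₂/r₁) = 10·log₁₀(14.6/5.6) = 4.162 dB.
L₂ = 83.1 − 10·log₁₀(14.6/5.6) = 83.1 − 4.162 = 78.94 dB(A).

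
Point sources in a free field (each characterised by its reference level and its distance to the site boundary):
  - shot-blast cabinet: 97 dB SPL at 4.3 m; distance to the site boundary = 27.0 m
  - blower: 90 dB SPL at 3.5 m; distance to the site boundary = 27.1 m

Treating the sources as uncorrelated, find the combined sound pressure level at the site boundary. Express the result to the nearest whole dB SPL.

82 dB SPL

Apply inverse-square spreading to bring every level to the receiver, then sum 10^(L/10).
shot-blast cabinet: 97 − 20·log₁₀(27.0/4.3) = 97 − 15.96 = 81.04 dB SPL.
blower: 90 − 20·log₁₀(27.1/3.5) = 90 − 17.78 = 72.22 dB SPL.
Σ 10^(L/10) = 1.438e+08 → L_total = 10·log₁₀(1.438e+08) = 81.58 dB SPL.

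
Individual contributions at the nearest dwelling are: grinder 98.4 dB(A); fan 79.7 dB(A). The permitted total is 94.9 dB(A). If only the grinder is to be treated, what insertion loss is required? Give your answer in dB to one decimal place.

Fixed contribution from the other source: Σ 10^(L/10) = 10^(79.7/10) = 9.333e+07 (79.70 dB(A)).
To meet 94.9 dB(A) overall, the treated grinder may contribute at most 10^(94.9/10) − 9.333e+07 = 2.997e+09, i.e. 94.77 dB(A).
Required insertion loss = 98.4 − 94.77 = 3.63 dB.

3.6 dB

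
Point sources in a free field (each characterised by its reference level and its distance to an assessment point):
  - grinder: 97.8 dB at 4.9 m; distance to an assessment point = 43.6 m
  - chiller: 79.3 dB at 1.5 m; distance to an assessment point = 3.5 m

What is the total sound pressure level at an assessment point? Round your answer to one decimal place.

79.6 dB

Apply inverse-square spreading to bring every level to the receiver, then sum 10^(L/10).
grinder: 97.8 − 20·log₁₀(43.6/4.9) = 97.8 − 18.99 = 78.81 dB.
chiller: 79.3 − 20·log₁₀(3.5/1.5) = 79.3 − 7.36 = 71.94 dB.
Σ 10^(L/10) = 9.174e+07 → L_total = 10·log₁₀(9.174e+07) = 79.63 dB.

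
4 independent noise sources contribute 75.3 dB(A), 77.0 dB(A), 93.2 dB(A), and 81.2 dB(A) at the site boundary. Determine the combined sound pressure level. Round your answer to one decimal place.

93.6 dB(A)

Incoherent sources combine by intensity addition: L_total = 10·log₁₀(Σ 10^(L_i/10)).
Σ 10^(L/10) = 10^(75.3/10) + 10^(77.0/10) + 10^(93.2/10) + 10^(81.2/10) = 2.305e+09.
L_total = 10·log₁₀(2.305e+09) = 93.63 dB(A).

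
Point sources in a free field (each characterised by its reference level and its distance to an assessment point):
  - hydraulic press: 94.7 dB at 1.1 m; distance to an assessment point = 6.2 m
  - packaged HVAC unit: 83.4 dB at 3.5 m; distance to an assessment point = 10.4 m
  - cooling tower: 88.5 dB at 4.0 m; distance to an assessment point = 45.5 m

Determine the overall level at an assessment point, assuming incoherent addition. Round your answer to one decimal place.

Propagate each source to the receiver with L = L_ref − 20·log₁₀(r/r_ref), then add intensities.
hydraulic press: 94.7 − 20·log₁₀(6.2/1.1) = 94.7 − 15.02 = 79.68 dB.
packaged HVAC unit: 83.4 − 20·log₁₀(10.4/3.5) = 83.4 − 9.46 = 73.94 dB.
cooling tower: 88.5 − 20·log₁₀(45.5/4.0) = 88.5 − 21.12 = 67.38 dB.
Σ 10^(L/10) = 1.231e+08 → L_total = 10·log₁₀(1.231e+08) = 80.90 dB.

80.9 dB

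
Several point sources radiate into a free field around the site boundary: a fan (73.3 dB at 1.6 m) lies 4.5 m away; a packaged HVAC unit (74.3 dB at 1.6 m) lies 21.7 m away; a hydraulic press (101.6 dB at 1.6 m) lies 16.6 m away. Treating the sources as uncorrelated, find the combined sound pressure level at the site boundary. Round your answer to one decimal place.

Apply inverse-square spreading to bring every level to the receiver, then sum 10^(L/10).
fan: 73.3 − 20·log₁₀(4.5/1.6) = 73.3 − 8.98 = 64.32 dB.
packaged HVAC unit: 74.3 − 20·log₁₀(21.7/1.6) = 74.3 − 22.65 = 51.65 dB.
hydraulic press: 101.6 − 20·log₁₀(16.6/1.6) = 101.6 − 20.32 = 81.28 dB.
Σ 10^(L/10) = 1.371e+08 → L_total = 10·log₁₀(1.371e+08) = 81.37 dB.

81.4 dB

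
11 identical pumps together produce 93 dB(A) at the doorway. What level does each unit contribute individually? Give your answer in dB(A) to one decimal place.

82.6 dB(A)

Dividing the total intensity by 11 lowers the level by 10·log₁₀ 11 = 10.414 dB: L₁ = 93 − 10.414.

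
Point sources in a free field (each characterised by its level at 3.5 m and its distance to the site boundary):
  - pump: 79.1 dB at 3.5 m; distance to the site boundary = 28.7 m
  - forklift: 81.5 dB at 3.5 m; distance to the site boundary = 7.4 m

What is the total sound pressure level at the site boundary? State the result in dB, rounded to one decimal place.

Apply inverse-square spreading to bring every level to the receiver, then sum 10^(L/10).
pump: 79.1 − 20·log₁₀(28.7/3.5) = 79.1 − 18.28 = 60.82 dB.
forklift: 81.5 − 20·log₁₀(7.4/3.5) = 81.5 − 6.50 = 75.00 dB.
Σ 10^(L/10) = 3.281e+07 → L_total = 10·log₁₀(3.281e+07) = 75.16 dB.

75.2 dB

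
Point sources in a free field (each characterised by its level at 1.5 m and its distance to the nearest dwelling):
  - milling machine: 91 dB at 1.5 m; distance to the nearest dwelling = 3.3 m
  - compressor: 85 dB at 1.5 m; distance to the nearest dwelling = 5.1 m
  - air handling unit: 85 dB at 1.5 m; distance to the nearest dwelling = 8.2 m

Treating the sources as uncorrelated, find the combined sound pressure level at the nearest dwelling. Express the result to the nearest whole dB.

85 dB

Apply inverse-square spreading to bring every level to the receiver, then sum 10^(L/10).
milling machine: 91 − 20·log₁₀(3.3/1.5) = 91 − 6.85 = 84.15 dB.
compressor: 85 − 20·log₁₀(5.1/1.5) = 85 − 10.63 = 74.37 dB.
air handling unit: 85 − 20·log₁₀(8.2/1.5) = 85 − 14.75 = 70.25 dB.
Σ 10^(L/10) = 2.980e+08 → L_total = 10·log₁₀(2.980e+08) = 84.74 dB.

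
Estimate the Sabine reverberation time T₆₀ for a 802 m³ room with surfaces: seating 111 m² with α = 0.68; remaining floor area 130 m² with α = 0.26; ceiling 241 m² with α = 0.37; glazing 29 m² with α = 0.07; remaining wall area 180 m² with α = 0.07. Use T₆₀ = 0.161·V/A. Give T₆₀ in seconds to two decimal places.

0.61 s

Summing Sᵢαᵢ: 111·0.68 + 130·0.26 + 241·0.37 + 29·0.07 + 180·0.07 = 213.08 m².
T₆₀ = 0.161 × 802 / 213.08 = 0.606 s.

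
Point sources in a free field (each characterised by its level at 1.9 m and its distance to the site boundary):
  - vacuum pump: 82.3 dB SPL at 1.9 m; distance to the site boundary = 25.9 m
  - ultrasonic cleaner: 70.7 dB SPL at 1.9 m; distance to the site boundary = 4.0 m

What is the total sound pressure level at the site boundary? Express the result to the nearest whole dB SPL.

66 dB SPL

Propagate each source to the receiver with L = L_ref − 20·log₁₀(r/r_ref), then add intensities.
vacuum pump: 82.3 − 20·log₁₀(25.9/1.9) = 82.3 − 22.69 = 59.61 dB SPL.
ultrasonic cleaner: 70.7 − 20·log₁₀(4.0/1.9) = 70.7 − 6.47 = 64.23 dB SPL.
Σ 10^(L/10) = 3.565e+06 → L_total = 10·log₁₀(3.565e+06) = 65.52 dB SPL.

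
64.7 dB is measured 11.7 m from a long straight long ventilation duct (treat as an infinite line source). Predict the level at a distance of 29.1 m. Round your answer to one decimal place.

Line-source attenuation: ΔL = 10·log₁₀(r₂/r₁) = 10·log₁₀(29.1/11.7) = 3.957 dB.
L₂ = 64.7 − 10·log₁₀(29.1/11.7) = 64.7 − 3.957 = 60.74 dB.

60.7 dB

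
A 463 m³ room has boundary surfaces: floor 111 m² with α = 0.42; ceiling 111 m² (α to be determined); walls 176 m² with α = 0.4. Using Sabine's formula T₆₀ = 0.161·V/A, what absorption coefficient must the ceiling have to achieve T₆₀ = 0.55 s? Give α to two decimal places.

0.17

From T₆₀ = 0.161·V/A, the target T₆₀ = 0.55 s needs A = 0.161·463/0.55 = 135.53 m².
Absorption from the other surfaces = 111·0.42 + 176·0.4 = 117.02 m², so the ceiling must supply 18.51 m² over 111 m².
α = 18.51/111 = 0.167.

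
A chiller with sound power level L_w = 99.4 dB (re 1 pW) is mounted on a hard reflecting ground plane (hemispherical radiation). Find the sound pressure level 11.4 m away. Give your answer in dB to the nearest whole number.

L_p = L_w − 10·log₁₀(2π·r²) with r = 11.4 m.
2π·r² = 816.6 m², 10·log₁₀ of that is 29.120 dB.
L_p = 99.4 − 29.120 = 70.28 dB.

70 dB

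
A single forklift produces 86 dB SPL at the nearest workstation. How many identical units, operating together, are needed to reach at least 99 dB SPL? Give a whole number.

20

Need L₁ + 10·log₁₀ N ≥ 99, i.e. log₁₀ N ≥ 1.30.
N ≥ 10^(13.0/10) = 19.953, so N = 20.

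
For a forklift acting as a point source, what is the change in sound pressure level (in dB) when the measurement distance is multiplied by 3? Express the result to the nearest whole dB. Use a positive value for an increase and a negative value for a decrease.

-10 dB

Point-source spreading: ΔL = −20·log₁₀(r₂/r₁).
ΔL = −20·log₁₀(3) = -9.54 dB.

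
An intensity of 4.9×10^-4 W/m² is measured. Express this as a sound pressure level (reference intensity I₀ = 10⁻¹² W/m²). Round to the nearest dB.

I/I₀ = 4.9×10^-4/10⁻¹² = 4.9×10^8, and L = 10·log₁₀(I/I₀).
L = 10·(0.6902 + 8) = 86.90 dB.

87 dB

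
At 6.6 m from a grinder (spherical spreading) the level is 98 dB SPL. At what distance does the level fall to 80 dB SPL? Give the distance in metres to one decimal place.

For a point source L₁ − L₂ = 20·log₁₀(r₂/r₁), so r₂ = r₁·10^((L₁−L₂)/20).
r₂ = 6.6·10^((98−80)/20) = 6.6·10^(18.0/20) = 52.43 m.

52.4 m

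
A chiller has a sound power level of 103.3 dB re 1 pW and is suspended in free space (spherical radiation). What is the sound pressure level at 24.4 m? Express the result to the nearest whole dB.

L_p = L_w − 10·log₁₀(4π·r²) with r = 24.4 m.
4π·r² = 7482 m², 10·log₁₀ of that is 38.740 dB.
L_p = 103.3 − 38.740 = 64.56 dB.

65 dB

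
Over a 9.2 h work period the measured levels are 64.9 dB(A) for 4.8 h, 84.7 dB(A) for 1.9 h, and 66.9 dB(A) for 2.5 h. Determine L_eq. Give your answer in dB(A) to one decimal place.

Weight each interval's intensity by its duration and average over T = 9.2 h:
Σ tᵢ·10^(Lᵢ/10) = 4.8·10^(64.9/10) + 1.9·10^(84.7/10) + 2.5·10^(66.9/10) = 5.878e+08.
L_eq = 10·log₁₀(5.878e+08/9.2) = 78.05 dB(A).

78.1 dB(A)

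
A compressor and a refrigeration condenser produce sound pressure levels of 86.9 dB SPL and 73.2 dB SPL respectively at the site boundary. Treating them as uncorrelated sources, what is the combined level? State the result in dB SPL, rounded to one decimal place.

Incoherent sources combine by intensity addition: L_total = 10·log₁₀(Σ 10^(L_i/10)).
Σ 10^(L/10) = 10^(86.9/10) + 10^(73.2/10) = 5.107e+08.
L_total = 10·log₁₀(5.107e+08) = 87.08 dB SPL.

87.1 dB SPL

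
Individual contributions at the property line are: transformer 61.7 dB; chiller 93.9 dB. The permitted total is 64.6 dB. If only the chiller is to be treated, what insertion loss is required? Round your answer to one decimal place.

Everything except the chiller sums to 10^(61.7/10) = 1.479e+06 in linear terms, 61.70 dB.
The limit corresponds to 10^(64.6/10) = 2.884e+06; subtracting the fixed part leaves 1.405e+06 for the chiller, i.e. 61.48 dB.
So the chiller must be reduced from 93.9 to 61.48 dB: IL = 32.42 dB.

32.4 dB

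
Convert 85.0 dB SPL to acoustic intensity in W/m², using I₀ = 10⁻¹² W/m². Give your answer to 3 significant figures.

0.000316 W/m²

I = I₀·10^(L/10) = 10⁻¹² × 10^(85.0/10) = 10^(-3.500).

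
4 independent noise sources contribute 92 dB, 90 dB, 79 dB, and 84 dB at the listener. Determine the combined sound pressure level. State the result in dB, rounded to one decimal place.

94.6 dB

For uncorrelated sources the intensities add, so convert each level to linear form, sum, and take 10·log₁₀ of the total.
Σ 10^(L/10) = 10^(92/10) + 10^(90/10) + 10^(79/10) + 10^(84/10) = 2.916e+09.
L_total = 10·log₁₀(2.916e+09) = 94.65 dB.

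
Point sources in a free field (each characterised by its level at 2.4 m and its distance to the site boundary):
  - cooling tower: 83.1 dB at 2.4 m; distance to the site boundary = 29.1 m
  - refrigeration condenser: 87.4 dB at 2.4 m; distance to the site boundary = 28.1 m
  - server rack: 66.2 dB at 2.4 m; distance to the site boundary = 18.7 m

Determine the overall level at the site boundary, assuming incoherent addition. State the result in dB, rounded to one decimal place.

First find each source's level at the receiver (point-source: −20·log₁₀(r/r_ref)), then combine on an intensity basis.
cooling tower: 83.1 − 20·log₁₀(29.1/2.4) = 83.1 − 21.67 = 61.43 dB.
refrigeration condenser: 87.4 − 20·log₁₀(28.1/2.4) = 87.4 − 21.37 = 66.03 dB.
server rack: 66.2 − 20·log₁₀(18.7/2.4) = 66.2 − 17.83 = 48.37 dB.
Σ 10^(L/10) = 5.466e+06 → L_total = 10·log₁₀(5.466e+06) = 67.38 dB.

67.4 dB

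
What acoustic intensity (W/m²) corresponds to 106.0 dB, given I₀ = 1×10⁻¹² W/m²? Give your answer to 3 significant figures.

L = 10·log₁₀(I/I₀) ⇒ I = I₀·10^(L/10) = 10⁻¹² × 10^10.60.

0.0398 W/m²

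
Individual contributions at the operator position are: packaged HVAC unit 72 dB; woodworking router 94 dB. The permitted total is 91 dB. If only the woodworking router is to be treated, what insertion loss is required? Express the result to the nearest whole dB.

Fixed contribution from the other source: Σ 10^(L/10) = 10^(72/10) = 1.585e+07 (72.00 dB).
The limit corresponds to 10^(91/10) = 1.259e+09; subtracting the fixed part leaves 1.243e+09 for the woodworking router, i.e. 90.94 dB.
Required insertion loss = 94 − 90.94 = 3.06 dB.

3 dB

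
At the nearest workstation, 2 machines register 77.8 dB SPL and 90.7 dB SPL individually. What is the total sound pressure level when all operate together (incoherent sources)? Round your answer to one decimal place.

90.9 dB SPL

For uncorrelated sources the intensities add, so convert each level to linear form, sum, and take 10·log₁₀ of the total.
Σ 10^(L/10) = 10^(77.8/10) + 10^(90.7/10) = 1.235e+09.
L_total = 10·log₁₀(1.235e+09) = 90.92 dB SPL.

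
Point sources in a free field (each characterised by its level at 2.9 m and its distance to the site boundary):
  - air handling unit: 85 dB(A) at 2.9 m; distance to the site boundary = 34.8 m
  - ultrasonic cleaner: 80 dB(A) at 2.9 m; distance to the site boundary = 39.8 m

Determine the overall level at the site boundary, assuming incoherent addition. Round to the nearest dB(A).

64 dB(A)

Propagate each source to the receiver with L = L_ref − 20·log₁₀(r/r_ref), then add intensities.
air handling unit: 85 − 20·log₁₀(34.8/2.9) = 85 − 21.58 = 63.42 dB(A).
ultrasonic cleaner: 80 − 20·log₁₀(39.8/2.9) = 80 − 22.75 = 57.25 dB(A).
Σ 10^(L/10) = 2.727e+06 → L_total = 10·log₁₀(2.727e+06) = 64.36 dB(A).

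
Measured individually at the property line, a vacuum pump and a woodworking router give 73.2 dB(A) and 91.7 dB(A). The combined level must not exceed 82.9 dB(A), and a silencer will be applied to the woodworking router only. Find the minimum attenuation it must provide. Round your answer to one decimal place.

9.3 dB

The untreated sources together contribute 10^(73.2/10) = 2.089e+07, i.e. 73.20 dB(A).
The limit corresponds to 10^(82.9/10) = 1.950e+08; subtracting the fixed part leaves 1.741e+08 for the woodworking router, i.e. 82.41 dB(A).
Required insertion loss = 91.7 − 82.41 = 9.29 dB.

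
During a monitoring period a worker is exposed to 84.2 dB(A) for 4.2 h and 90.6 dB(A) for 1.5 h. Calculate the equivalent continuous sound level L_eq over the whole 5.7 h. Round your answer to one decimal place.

The energy average is taken in the linear domain: L_eq = 10·log₁₀[(Σ tᵢ·10^(Lᵢ/10))/T], T = 5.7 h.
Σ tᵢ·10^(Lᵢ/10) = 4.2·10^(84.2/10) + 1.5·10^(90.6/10) = 2.827e+09.
L_eq = 10·log₁₀(2.827e+09/5.7) = 86.95 dB(A).

87.0 dB(A)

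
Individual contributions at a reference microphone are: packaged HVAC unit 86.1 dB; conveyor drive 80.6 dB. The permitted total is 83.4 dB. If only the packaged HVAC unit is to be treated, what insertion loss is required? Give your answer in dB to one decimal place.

5.9 dB

Everything except the packaged HVAC unit sums to 10^(80.6/10) = 1.148e+08 in linear terms, 80.60 dB.
To meet 83.4 dB overall, the treated packaged HVAC unit may contribute at most 10^(83.4/10) − 1.148e+08 = 1.040e+08, i.e. 80.17 dB.
Required insertion loss = 86.1 − 80.17 = 5.93 dB.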